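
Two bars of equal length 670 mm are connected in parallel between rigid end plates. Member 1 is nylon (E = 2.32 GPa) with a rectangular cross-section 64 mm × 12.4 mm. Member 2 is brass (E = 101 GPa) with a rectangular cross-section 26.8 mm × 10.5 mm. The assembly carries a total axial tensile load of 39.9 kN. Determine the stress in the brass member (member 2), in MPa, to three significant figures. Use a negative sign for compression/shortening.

133 MPa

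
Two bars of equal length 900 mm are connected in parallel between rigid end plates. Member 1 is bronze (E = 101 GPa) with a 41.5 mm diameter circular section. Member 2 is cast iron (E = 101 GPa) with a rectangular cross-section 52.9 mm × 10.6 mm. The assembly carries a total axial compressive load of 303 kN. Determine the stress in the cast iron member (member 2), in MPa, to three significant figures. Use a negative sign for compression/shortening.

-158 MPa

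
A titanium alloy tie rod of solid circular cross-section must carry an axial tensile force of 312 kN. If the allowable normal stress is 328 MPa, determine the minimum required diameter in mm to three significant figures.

Required area A ≥ P/σ_allow = 312000/328 = 951.2 mm².
For a solid circular section, d ≥ √(4A/π) = 34.8 mm.

34.8 mm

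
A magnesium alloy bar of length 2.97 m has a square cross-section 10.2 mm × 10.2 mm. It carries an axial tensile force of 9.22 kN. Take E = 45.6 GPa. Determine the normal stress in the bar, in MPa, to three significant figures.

88.6 MPa

A = 104 mm².
σ = N/A = 9220/104 = 88.62 MPa.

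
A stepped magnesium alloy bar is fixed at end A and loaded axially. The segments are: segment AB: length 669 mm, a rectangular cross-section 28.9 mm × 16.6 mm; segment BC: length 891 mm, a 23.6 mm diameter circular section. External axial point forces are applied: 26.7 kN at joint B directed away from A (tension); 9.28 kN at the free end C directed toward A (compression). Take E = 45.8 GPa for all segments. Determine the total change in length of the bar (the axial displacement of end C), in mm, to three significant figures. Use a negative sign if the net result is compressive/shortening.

0.118 mm

Internal axial forces (sectioning from the free end, tension +): N_BC = -9.28 kN, N_AB = 17.42 kN.
A_AB = 479.7 mm².
A_BC = 437.4 mm².
δ_AB = 17420·669/(479.7·45800) = 0.5304 mm
δ_BC = -9280·891/(437.4·45800) = -0.4127 mm
δ = Σδ_i = 0.1177 mm.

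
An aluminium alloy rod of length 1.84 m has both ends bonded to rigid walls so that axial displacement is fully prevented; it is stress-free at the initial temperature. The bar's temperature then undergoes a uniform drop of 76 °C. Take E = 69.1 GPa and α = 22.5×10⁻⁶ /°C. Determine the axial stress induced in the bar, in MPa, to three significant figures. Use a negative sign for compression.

Free thermal expansion αLΔT = 22.5e-6 · 1840 · -76 = -3.146 mm.
The walls impose strain ε = −(-3.146)/1840 = 1.7100e-03; σ = Eε = 69100 · 1.7100e-03 = 118.2 MPa.

118 MPa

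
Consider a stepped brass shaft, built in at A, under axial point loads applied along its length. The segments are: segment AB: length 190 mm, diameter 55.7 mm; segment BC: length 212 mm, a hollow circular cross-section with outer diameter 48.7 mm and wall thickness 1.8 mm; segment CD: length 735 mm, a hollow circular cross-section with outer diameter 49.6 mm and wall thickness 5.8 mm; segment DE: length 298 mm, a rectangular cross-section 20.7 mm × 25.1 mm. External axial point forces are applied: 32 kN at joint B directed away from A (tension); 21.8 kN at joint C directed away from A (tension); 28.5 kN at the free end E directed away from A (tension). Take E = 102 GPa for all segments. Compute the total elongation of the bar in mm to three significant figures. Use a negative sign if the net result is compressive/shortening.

0.875 mm

Internal axial forces (sectioning from the free end, tension +): N_DE = 28.5 kN, N_CD = 28.5 kN, N_BC = 50.3 kN, N_AB = 82.3 kN.
A_AB = 2437 mm².
A_BC = 265.2 mm².
A_CD = 798.1 mm².
A_DE = 519.6 mm².
δ_AB = 82300·190/(2437·102000) = 0.06291 mm
δ_BC = 50300·212/(265.2·102000) = 0.3942 mm
δ_CD = 28500·735/(798.1·102000) = 0.2573 mm
δ_DE = 28500·298/(519.6·102000) = 0.1603 mm
δ = Σδ_i = 0.8747 mm.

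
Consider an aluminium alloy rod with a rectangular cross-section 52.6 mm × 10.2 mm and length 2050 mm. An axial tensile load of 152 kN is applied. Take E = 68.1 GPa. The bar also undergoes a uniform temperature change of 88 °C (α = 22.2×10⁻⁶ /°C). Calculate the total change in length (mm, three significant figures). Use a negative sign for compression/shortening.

A = 536.5 mm².
δ_mech = NL/(AE) = 152000·2050/(536.5·68100) = 8.528 mm.
δ_thermal = αLΔT = 22.2e-6·2050·88 = 4.005 mm.
δ = δ_mech + δ_thermal = 12.53 mm.

12.5 mm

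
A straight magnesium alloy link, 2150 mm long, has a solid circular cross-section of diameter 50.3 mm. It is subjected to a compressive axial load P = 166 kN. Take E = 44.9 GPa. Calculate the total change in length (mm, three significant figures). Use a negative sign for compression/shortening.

A = 1987 mm².
δ_mech = NL/(AE) = -166000·2150/(1987·44900) = -4 mm.

-4.00 mm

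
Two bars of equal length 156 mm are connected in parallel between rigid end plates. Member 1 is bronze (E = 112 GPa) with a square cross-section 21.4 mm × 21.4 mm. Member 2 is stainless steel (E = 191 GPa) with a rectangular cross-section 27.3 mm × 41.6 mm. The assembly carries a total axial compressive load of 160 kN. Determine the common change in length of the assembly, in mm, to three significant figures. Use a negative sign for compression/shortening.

-0.0931 mm

A_1 = 458 mm².
A_2 = 1136 mm².
Equal strain + equilibrium ⇒ each member carries load in proportion to AE: A₁E₁ = 51290000 N, A₂E₂ = 216900000 N, ΣAE = 268200000 N.
δ = PL/ΣAE = -160000·156/268200000 = -0.09306 mm.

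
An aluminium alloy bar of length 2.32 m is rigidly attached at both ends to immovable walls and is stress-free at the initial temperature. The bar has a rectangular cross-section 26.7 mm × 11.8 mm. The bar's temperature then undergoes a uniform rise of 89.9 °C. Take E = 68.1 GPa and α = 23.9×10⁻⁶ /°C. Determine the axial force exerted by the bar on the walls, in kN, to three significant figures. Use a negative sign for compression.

Free thermal expansion αLΔT = 23.9e-6 · 2320 · 89.9 = 4.985 mm.
The walls impose strain ε = −(4.985)/2320 = -2.1486e-03; σ = Eε = 68100 · -2.1486e-03 = -146.3 MPa.
Wall reaction R = σ·A = -146.3·315.1 = -46100 N = -46.1 kN.

-46.1 kN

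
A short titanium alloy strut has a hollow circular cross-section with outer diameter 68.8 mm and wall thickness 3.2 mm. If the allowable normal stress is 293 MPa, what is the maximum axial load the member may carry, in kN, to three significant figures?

193 kN

A = 659.5 mm².
P_max = σ_allow · A = 293 · 659.5 = 193200 N = 193.2 kN.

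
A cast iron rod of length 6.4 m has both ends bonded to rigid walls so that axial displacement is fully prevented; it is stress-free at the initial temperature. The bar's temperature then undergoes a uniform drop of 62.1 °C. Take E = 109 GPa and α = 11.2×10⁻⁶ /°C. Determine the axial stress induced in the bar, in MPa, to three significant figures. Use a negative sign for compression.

75.8 MPa

Free thermal expansion αLΔT = 11.2e-6 · 6400 · -62.1 = -4.451 mm.
The walls impose strain ε = −(-4.451)/6400 = 6.9552e-04; σ = Eε = 109000 · 6.9552e-04 = 75.81 MPa.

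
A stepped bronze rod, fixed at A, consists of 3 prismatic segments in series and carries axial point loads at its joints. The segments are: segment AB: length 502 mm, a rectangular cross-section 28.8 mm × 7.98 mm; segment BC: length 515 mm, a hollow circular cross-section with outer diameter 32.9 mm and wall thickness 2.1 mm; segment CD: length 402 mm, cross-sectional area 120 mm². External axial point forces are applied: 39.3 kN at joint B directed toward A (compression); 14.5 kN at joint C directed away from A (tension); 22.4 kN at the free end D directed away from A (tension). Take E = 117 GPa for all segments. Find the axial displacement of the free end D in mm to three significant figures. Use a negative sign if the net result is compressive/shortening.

1.40 mm

Internal axial forces (sectioning from the free end, tension +): N_CD = 22.4 kN, N_BC = 36.9 kN, N_AB = -2.4 kN.
A_AB = 229.8 mm².
A_BC = 203.2 mm².
δ_AB = -2400·502/(229.8·117000) = -0.04481 mm
δ_BC = 36900·515/(203.2·117000) = 0.7993 mm
δ_CD = 22400·402/(120·117000) = 0.6414 mm
δ = Σδ_i = 1.396 mm.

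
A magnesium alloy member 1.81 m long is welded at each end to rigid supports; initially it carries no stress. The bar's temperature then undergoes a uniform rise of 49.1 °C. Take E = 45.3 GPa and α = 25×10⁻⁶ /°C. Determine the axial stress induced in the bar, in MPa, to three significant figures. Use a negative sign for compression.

Free thermal expansion αLΔT = 25e-6 · 1810 · 49.1 = 2.222 mm.
The walls impose strain ε = −(2.222)/1810 = -1.2275e-03; σ = Eε = 45300 · -1.2275e-03 = -55.61 MPa.

-55.6 MPa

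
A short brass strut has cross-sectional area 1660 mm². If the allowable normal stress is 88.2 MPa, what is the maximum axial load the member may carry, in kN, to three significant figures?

146 kN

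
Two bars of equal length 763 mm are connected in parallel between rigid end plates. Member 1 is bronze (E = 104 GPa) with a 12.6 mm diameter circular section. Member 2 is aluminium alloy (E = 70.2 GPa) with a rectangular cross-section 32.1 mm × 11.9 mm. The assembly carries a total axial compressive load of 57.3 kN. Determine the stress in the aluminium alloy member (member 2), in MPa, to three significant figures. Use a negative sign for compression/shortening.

A_1 = 124.7 mm².
A_2 = 382 mm².
Equal strain + equilibrium ⇒ each member carries load in proportion to AE: A₁E₁ = 12970000 N, A₂E₂ = 26820000 N, ΣAE = 39780000 N.
σ₂ = P·E₂/ΣAE = -57300·70200/39780000 = -101.1 MPa.

-101 MPa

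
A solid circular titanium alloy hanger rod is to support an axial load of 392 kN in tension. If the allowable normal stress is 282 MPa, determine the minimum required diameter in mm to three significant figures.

42.1 mm

Required area A ≥ P/σ_allow = 392000/282 = 1390 mm².
For a solid circular section, d ≥ √(4A/π) = 42.07 mm.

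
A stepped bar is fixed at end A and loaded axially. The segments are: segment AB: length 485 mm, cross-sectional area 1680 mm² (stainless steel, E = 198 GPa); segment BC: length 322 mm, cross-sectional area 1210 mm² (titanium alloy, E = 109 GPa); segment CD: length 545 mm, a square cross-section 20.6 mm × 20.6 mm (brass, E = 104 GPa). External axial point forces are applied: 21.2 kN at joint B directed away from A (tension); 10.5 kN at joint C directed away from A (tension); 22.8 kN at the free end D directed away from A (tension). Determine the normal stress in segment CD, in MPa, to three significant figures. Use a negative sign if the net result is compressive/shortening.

Internal axial forces (sectioning from the free end, tension +): N_CD = 22.8 kN, N_BC = 33.3 kN, N_AB = 54.5 kN.
A_CD = 424.4 mm².
σ_CD = N_CD/A_CD = 22800/424.4 = 53.73 MPa.

53.7 MPa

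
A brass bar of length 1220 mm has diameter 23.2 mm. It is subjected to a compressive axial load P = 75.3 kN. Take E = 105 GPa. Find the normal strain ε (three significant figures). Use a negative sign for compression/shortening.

-0.00170

A = 422.7 mm².
σ = N/A = -178.1 MPa; ε = σ/E = -178.1/105000 = -1.696e-03.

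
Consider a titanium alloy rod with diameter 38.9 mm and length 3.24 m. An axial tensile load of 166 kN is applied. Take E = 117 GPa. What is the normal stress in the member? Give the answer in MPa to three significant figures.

A = 1188 mm².
σ = N/A = 166000/1188 = 139.7 MPa.

140 MPa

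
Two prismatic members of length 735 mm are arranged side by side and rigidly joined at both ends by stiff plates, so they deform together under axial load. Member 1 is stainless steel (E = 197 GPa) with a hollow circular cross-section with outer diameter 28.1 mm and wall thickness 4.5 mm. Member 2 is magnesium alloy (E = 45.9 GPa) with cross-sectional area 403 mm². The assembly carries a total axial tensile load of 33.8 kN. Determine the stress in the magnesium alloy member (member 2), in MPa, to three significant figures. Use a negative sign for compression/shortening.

18.4 MPa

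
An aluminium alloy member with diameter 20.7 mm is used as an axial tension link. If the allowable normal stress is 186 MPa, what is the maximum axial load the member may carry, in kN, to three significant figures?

62.6 kN

A = 336.5 mm².
P_max = σ_allow · A = 186 · 336.5 = 62600 N = 62.6 kN.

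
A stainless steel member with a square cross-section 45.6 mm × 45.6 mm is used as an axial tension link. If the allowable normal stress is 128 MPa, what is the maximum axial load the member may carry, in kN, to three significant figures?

A = 2079 mm².
P_max = σ_allow · A = 128 · 2079 = 266200 N = 266.2 kN.

266 kN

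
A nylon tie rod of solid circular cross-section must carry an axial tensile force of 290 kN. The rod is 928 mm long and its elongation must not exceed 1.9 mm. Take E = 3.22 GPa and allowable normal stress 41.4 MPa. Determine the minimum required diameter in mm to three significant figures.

237 mm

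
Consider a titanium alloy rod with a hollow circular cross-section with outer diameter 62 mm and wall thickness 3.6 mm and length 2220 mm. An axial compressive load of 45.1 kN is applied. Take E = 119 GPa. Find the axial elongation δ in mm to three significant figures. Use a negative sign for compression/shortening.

A = 660.5 mm².
δ_mech = NL/(AE) = -45100·2220/(660.5·119000) = -1.274 mm.

-1.27 mm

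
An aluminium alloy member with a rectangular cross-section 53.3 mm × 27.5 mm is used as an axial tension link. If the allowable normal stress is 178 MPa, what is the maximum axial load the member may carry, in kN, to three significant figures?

261 kN

A = 1466 mm².
P_max = σ_allow · A = 178 · 1466 = 260900 N = 260.9 kN.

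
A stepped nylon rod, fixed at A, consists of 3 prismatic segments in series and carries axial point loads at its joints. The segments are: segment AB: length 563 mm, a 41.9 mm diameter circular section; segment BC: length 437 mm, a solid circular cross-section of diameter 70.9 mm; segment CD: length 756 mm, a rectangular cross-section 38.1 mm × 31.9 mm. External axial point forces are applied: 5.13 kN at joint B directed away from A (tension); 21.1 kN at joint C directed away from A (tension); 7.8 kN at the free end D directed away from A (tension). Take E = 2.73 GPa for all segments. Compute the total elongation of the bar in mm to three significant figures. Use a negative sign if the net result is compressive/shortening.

8.04 mm

Internal axial forces (sectioning from the free end, tension +): N_CD = 7.8 kN, N_BC = 28.9 kN, N_AB = 34.03 kN.
A_AB = 1379 mm².
A_BC = 3948 mm².
A_CD = 1215 mm².
δ_AB = 34030·563/(1379·2730) = 5.09 mm
δ_BC = 28900·437/(3948·2730) = 1.172 mm
δ_CD = 7800·756/(1215·2730) = 1.777 mm
δ = Σδ_i = 8.039 mm.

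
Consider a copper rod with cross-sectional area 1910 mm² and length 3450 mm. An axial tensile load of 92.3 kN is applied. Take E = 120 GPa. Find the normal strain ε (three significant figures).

σ = N/A = 48.32 MPa; ε = σ/E = 48.32/120000 = 4.027e-04.

4.03e-04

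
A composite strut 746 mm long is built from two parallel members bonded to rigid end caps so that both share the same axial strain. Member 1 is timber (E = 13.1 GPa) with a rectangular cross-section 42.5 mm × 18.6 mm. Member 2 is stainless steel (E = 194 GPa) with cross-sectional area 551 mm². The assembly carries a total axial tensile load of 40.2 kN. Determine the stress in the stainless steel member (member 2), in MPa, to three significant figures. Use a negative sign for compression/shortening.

66.5 MPa

A_1 = 790.5 mm².
Equal strain + equilibrium ⇒ each member carries load in proportion to AE: A₁E₁ = 10360000 N, A₂E₂ = 106900000 N, ΣAE = 117200000 N.
σ₂ = P·E₂/ΣAE = 40200·194000/117200000 = 66.51 MPa.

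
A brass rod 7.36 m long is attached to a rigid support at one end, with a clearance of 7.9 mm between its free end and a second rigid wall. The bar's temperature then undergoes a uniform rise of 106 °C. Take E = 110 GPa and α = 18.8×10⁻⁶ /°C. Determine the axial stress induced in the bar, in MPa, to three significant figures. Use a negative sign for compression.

-101 MPa

Free thermal expansion αLΔT = 18.8e-6 · 7360 · 106 = 14.67 mm.
The walls engage after the gap closes; constrained expansion = 14.67 − 7.9 = 6.767 mm.
The walls impose strain ε = −(6.767)/7360 = -9.1943e-04; σ = Eε = 110000 · -9.1943e-04 = -101.1 MPa.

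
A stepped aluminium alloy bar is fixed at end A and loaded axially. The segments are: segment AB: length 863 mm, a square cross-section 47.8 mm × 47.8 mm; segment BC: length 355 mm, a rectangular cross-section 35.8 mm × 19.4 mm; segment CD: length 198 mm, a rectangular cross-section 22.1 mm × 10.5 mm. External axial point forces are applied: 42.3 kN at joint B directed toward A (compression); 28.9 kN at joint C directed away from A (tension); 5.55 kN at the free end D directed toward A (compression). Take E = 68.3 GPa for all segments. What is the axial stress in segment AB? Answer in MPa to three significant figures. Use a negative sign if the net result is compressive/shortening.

Internal axial forces (sectioning from the free end, tension +): N_CD = -5.55 kN, N_BC = 23.35 kN, N_AB = -18.95 kN.
A_AB = 2285 mm².
σ_AB = N_AB/A_AB = -18950/2285 = -8.294 MPa.

-8.29 MPa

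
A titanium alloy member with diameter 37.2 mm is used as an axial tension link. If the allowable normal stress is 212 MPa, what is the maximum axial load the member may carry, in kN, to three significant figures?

230 kN

A = 1087 mm².
P_max = σ_allow · A = 212 · 1087 = 230400 N = 230.4 kN.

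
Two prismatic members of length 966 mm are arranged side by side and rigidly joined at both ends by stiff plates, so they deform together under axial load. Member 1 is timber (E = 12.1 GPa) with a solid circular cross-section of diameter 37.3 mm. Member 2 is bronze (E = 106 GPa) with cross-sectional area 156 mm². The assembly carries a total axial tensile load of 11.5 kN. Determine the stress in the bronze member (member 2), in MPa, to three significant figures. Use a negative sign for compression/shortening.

A_1 = 1093 mm².
Equal strain + equilibrium ⇒ each member carries load in proportion to AE: A₁E₁ = 13220000 N, A₂E₂ = 16540000 N, ΣAE = 29760000 N.
σ₂ = P·E₂/ΣAE = 11500·106000/29760000 = 40.96 MPa.

41.0 MPa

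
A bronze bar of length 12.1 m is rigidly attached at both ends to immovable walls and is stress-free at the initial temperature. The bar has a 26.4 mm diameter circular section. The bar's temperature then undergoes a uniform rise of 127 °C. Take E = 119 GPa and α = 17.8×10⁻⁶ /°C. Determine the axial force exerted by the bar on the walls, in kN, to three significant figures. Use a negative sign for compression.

-147 kN

Free thermal expansion αLΔT = 17.8e-6 · 12100 · 127 = 27.35 mm.
The walls impose strain ε = −(27.35)/12100 = -2.2606e-03; σ = Eε = 119000 · -2.2606e-03 = -269 MPa.
Wall reaction R = σ·A = -269·547.4 = -147300 N = -147.3 kN.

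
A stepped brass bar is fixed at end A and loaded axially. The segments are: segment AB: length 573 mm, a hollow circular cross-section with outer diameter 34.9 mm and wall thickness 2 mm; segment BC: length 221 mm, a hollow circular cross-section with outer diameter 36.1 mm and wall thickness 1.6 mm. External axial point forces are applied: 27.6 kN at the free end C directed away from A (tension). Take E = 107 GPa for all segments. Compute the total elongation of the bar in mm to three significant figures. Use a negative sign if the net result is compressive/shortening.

1.04 mm

Internal axial forces (sectioning from the free end, tension +): N_BC = 27.6 kN, N_AB = 27.6 kN.
A_AB = 206.7 mm².
A_BC = 173.4 mm².
δ_AB = 27600·573/(206.7·107000) = 0.715 mm
δ_BC = 27600·221/(173.4·107000) = 0.3287 mm
δ = Σδ_i = 1.044 mm.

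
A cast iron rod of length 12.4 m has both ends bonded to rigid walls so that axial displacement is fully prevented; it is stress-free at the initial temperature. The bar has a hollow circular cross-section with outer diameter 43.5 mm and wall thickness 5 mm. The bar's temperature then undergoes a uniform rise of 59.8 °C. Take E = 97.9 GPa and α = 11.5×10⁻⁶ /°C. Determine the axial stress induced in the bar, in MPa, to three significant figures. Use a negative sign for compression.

-67.3 MPa

Free thermal expansion αLΔT = 11.5e-6 · 12400 · 59.8 = 8.527 mm.
The walls impose strain ε = −(8.527)/12400 = -6.8770e-04; σ = Eε = 97900 · -6.8770e-04 = -67.33 MPa.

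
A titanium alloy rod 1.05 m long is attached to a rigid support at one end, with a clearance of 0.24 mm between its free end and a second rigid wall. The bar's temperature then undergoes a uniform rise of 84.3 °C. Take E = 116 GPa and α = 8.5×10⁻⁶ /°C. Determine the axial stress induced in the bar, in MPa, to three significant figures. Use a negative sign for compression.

Free thermal expansion αLΔT = 8.5e-6 · 1050 · 84.3 = 0.7524 mm.
The walls engage after the gap closes; constrained expansion = 0.7524 − 0.24 = 0.5124 mm.
The walls impose strain ε = −(0.5124)/1050 = -4.8798e-04; σ = Eε = 116000 · -4.8798e-04 = -56.61 MPa.

-56.6 MPa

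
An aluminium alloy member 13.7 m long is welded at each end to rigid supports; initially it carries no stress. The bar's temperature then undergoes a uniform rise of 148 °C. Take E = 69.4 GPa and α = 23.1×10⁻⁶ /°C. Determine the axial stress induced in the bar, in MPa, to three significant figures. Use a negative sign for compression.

Free thermal expansion αLΔT = 23.1e-6 · 13700 · 148 = 46.84 mm.
The walls impose strain ε = −(46.84)/13700 = -3.4188e-03; σ = Eε = 69400 · -3.4188e-03 = -237.3 MPa.

-237 MPa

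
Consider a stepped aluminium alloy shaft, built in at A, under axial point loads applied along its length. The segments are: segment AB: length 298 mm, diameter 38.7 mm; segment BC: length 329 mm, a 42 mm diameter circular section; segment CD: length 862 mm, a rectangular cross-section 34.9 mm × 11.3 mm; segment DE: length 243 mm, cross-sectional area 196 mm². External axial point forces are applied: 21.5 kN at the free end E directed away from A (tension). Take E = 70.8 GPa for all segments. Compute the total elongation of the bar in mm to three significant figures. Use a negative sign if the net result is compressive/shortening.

Internal axial forces (sectioning from the free end, tension +): N_DE = 21.5 kN, N_CD = 21.5 kN, N_BC = 21.5 kN, N_AB = 21.5 kN.
A_AB = 1176 mm².
A_BC = 1385 mm².
A_CD = 394.4 mm².
δ_AB = 21500·298/(1176·70800) = 0.07693 mm
δ_BC = 21500·329/(1385·70800) = 0.07211 mm
δ_CD = 21500·862/(394.4·70800) = 0.6638 mm
δ_DE = 21500·243/(196·70800) = 0.3765 mm
δ = Σδ_i = 1.189 mm.

1.19 mm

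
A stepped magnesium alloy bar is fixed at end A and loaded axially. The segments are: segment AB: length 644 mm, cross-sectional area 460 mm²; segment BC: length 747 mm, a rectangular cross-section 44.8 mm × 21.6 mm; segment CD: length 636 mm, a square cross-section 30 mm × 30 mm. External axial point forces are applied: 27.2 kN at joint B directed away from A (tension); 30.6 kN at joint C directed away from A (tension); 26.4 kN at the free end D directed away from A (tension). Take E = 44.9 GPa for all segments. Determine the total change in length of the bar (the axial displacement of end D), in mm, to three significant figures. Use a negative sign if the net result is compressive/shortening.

Internal axial forces (sectioning from the free end, tension +): N_CD = 26.4 kN, N_BC = 57 kN, N_AB = 84.2 kN.
A_BC = 967.7 mm².
A_CD = 900 mm².
δ_AB = 84200·644/(460·44900) = 2.625 mm
δ_BC = 57000·747/(967.7·44900) = 0.98 mm
δ_CD = 26400·636/(900·44900) = 0.4155 mm
δ = Σδ_i = 4.021 mm.

4.02 mm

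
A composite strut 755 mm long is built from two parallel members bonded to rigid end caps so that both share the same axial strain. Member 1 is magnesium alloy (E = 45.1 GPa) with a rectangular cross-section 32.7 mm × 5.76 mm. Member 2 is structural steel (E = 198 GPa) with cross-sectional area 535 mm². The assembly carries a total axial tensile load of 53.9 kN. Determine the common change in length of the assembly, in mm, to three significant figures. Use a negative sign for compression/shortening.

0.356 mm

A_1 = 188.4 mm².
Equal strain + equilibrium ⇒ each member carries load in proportion to AE: A₁E₁ = 8495000 N, A₂E₂ = 105900000 N, ΣAE = 114400000 N.
δ = PL/ΣAE = 53900·755/114400000 = 0.3556 mm.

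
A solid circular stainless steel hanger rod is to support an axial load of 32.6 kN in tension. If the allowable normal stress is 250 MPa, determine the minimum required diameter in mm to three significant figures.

Required area A ≥ P/σ_allow = 32600/250 = 130.4 mm².
For a solid circular section, d ≥ √(4A/π) = 12.89 mm.

12.9 mm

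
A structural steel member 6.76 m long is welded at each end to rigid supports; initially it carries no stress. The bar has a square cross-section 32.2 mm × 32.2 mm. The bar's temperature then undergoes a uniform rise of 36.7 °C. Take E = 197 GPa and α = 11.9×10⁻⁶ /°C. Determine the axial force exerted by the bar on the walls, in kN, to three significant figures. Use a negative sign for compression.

-89.2 kN

Free thermal expansion αLΔT = 11.9e-6 · 6760 · 36.7 = 2.952 mm.
The walls impose strain ε = −(2.952)/6760 = -4.3673e-04; σ = Eε = 197000 · -4.3673e-04 = -86.04 MPa.
Wall reaction R = σ·A = -86.04·1037 = -89210 N = -89.21 kN.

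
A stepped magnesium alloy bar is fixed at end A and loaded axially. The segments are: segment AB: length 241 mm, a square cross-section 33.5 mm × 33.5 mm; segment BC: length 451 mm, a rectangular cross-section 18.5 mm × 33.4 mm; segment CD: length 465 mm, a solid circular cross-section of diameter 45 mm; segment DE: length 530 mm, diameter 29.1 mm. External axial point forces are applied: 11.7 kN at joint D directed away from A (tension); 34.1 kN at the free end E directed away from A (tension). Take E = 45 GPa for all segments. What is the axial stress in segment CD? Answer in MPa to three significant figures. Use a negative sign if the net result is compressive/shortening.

28.8 MPa

Internal axial forces (sectioning from the free end, tension +): N_DE = 34.1 kN, N_CD = 45.8 kN, N_BC = 45.8 kN, N_AB = 45.8 kN.
A_CD = 1590 mm².
σ_CD = N_CD/A_CD = 45800/1590 = 28.8 MPa.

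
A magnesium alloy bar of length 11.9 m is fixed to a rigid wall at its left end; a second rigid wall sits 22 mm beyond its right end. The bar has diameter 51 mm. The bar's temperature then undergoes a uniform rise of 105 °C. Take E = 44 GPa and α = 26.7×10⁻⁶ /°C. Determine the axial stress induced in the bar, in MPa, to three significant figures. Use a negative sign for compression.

-42.0 MPa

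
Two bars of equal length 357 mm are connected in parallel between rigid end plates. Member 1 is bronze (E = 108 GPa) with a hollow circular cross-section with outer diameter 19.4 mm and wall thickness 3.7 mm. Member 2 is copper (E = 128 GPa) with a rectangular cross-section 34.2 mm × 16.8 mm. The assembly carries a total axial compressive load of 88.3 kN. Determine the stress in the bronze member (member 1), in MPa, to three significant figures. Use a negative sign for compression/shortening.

-102 MPa

A_1 = 182.5 mm².
A_2 = 574.6 mm².
Equal strain + equilibrium ⇒ each member carries load in proportion to AE: A₁E₁ = 19710000 N, A₂E₂ = 73540000 N, ΣAE = 93250000 N.
σ₁ = P·E₁/ΣAE = -88300·108000/93250000 = -102.3 MPa.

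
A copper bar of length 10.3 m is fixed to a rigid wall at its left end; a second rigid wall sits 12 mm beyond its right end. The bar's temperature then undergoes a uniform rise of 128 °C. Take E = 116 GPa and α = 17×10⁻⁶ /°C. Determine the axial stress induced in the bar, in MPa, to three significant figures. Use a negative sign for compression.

-117 MPa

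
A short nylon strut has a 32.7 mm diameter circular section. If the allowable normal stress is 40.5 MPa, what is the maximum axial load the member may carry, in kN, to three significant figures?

A = 839.8 mm².
P_max = σ_allow · A = 40.5 · 839.8 = 34010 N = 34.01 kN.

34.0 kN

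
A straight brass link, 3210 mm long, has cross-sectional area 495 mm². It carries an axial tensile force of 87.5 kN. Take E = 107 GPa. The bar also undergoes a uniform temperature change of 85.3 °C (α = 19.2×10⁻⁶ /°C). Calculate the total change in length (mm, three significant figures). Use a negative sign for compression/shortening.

δ_mech = NL/(AE) = 87500·3210/(495·107000) = 5.303 mm.
δ_thermal = αLΔT = 19.2e-6·3210·85.3 = 5.257 mm.
δ = δ_mech + δ_thermal = 10.56 mm.

10.6 mm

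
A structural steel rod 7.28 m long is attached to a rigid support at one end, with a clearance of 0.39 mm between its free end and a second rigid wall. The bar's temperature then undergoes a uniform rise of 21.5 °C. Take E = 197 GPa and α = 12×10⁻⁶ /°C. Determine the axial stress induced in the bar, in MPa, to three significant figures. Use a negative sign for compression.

Free thermal expansion αLΔT = 12e-6 · 7280 · 21.5 = 1.878 mm.
The walls engage after the gap closes; constrained expansion = 1.878 − 0.39 = 1.488 mm.
The walls impose strain ε = −(1.488)/7280 = -2.0443e-04; σ = Eε = 197000 · -2.0443e-04 = -40.27 MPa.

-40.3 MPa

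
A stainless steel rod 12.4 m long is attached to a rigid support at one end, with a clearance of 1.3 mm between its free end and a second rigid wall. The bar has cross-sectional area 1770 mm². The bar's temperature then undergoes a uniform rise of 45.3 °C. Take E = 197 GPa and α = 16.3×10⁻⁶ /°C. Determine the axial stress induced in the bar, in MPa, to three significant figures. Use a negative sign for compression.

-125 MPa

Free thermal expansion αLΔT = 16.3e-6 · 12400 · 45.3 = 9.156 mm.
The walls engage after the gap closes; constrained expansion = 9.156 − 1.3 = 7.856 mm.
The walls impose strain ε = −(7.856)/12400 = -6.3355e-04; σ = Eε = 197000 · -6.3355e-04 = -124.8 MPa.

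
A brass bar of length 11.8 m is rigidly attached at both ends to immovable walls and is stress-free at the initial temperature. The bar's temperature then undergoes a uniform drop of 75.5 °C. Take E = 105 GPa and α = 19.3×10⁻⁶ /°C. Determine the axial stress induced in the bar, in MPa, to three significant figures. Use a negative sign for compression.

153 MPa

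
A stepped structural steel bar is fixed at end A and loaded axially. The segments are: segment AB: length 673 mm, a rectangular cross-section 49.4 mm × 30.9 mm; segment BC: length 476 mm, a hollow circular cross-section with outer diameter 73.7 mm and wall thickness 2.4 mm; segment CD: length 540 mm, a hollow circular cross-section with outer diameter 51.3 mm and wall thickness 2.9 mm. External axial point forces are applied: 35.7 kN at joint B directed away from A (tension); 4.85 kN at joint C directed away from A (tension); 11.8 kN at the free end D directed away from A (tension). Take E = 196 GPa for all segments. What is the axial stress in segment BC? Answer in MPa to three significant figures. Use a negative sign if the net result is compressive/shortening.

31.0 MPa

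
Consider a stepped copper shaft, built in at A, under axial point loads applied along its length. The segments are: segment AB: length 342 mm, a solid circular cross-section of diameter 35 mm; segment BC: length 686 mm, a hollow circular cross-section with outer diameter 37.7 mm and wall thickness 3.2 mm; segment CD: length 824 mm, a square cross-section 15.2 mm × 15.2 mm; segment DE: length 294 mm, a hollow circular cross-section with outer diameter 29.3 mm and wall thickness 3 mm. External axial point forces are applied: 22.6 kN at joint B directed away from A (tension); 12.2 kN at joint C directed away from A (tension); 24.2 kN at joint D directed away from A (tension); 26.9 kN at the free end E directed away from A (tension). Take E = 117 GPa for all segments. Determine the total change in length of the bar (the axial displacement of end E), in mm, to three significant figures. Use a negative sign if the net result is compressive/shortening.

3.16 mm

Internal axial forces (sectioning from the free end, tension +): N_DE = 26.9 kN, N_CD = 51.1 kN, N_BC = 63.3 kN, N_AB = 85.9 kN.
A_AB = 962.1 mm².
A_BC = 346.8 mm².
A_CD = 231 mm².
A_DE = 247.9 mm².
δ_AB = 85900·342/(962.1·117000) = 0.261 mm
δ_BC = 63300·686/(346.8·117000) = 1.07 mm
δ_CD = 51100·824/(231·117000) = 1.558 mm
δ_DE = 26900·294/(247.9·117000) = 0.2727 mm
δ = Σδ_i = 3.161 mm.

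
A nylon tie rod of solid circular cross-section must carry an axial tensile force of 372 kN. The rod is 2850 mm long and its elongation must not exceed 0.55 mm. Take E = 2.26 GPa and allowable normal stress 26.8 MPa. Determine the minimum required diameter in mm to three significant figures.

1040 mm

Required area A ≥ P/σ_allow = 372000/26.8 = 13880 mm².
For a solid circular section, d ≥ √(4A/π) = 132.9 mm.
Elongation limit: A ≥ PL/(Eδ_allow) = 372000·2850/(2260·0.55) = 852900 mm² ⇒ d ≥ 1042 mm.
The elongation limit governs.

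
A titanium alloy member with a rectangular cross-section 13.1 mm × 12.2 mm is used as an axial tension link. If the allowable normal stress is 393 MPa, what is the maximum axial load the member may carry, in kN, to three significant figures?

A = 159.8 mm².
P_max = σ_allow · A = 393 · 159.8 = 62810 N = 62.81 kN.

62.8 kN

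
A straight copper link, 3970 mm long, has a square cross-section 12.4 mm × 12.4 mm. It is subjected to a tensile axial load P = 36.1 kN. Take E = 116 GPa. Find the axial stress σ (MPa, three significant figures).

235 MPa

A = 153.8 mm².
σ = N/A = 36100/153.8 = 234.8 MPa.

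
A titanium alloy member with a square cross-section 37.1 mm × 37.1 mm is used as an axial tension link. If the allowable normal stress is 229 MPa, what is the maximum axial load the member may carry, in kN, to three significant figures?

A = 1376 mm².
P_max = σ_allow · A = 229 · 1376 = 315200 N = 315.2 kN.

315 kN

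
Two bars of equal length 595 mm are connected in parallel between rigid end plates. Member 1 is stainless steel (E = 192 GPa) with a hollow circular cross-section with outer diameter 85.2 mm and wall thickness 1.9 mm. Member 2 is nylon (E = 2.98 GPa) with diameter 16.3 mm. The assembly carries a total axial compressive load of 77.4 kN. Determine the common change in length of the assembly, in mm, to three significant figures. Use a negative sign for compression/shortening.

-0.479 mm

A_1 = 497.2 mm².
A_2 = 208.7 mm².
Equal strain + equilibrium ⇒ each member carries load in proportion to AE: A₁E₁ = 95470000 N, A₂E₂ = 621800 N, ΣAE = 96090000 N.
δ = PL/ΣAE = -77400·595/96090000 = -0.4793 mm.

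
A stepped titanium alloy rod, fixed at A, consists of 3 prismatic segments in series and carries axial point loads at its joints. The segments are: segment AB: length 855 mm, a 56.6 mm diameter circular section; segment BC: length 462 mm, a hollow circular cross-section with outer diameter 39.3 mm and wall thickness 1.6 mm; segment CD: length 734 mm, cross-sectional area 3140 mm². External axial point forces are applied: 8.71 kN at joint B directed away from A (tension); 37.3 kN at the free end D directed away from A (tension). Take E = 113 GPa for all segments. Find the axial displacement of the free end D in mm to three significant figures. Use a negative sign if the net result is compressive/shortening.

Internal axial forces (sectioning from the free end, tension +): N_CD = 37.3 kN, N_BC = 37.3 kN, N_AB = 46.01 kN.
A_AB = 2516 mm².
A_BC = 189.5 mm².
δ_AB = 46010·855/(2516·113000) = 0.1384 mm
δ_BC = 37300·462/(189.5·113000) = 0.8048 mm
δ_CD = 37300·734/(3140·113000) = 0.07716 mm
δ = Σδ_i = 1.02 mm.

1.02 mm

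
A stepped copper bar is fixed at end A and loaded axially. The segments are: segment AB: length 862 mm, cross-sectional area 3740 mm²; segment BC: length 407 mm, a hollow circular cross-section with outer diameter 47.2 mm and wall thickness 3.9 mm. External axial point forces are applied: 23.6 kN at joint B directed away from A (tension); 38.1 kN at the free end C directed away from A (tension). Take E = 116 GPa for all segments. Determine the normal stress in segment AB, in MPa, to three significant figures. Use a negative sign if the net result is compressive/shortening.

Internal axial forces (sectioning from the free end, tension +): N_BC = 38.1 kN, N_AB = 61.7 kN.
σ_AB = N_AB/A_AB = 61700/3740 = 16.5 MPa.

16.5 MPa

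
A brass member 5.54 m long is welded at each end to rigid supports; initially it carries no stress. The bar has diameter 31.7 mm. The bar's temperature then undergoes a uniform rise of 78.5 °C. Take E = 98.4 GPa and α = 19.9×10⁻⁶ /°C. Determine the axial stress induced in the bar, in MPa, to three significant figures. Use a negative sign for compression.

Free thermal expansion αLΔT = 19.9e-6 · 5540 · 78.5 = 8.654 mm.
The walls impose strain ε = −(8.654)/5540 = -1.5621e-03; σ = Eε = 98400 · -1.5621e-03 = -153.7 MPa.

-154 MPa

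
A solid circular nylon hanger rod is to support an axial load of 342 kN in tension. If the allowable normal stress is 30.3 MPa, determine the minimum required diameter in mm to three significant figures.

120 mm

Required area A ≥ P/σ_allow = 342000/30.3 = 11290 mm².
For a solid circular section, d ≥ √(4A/π) = 119.9 mm.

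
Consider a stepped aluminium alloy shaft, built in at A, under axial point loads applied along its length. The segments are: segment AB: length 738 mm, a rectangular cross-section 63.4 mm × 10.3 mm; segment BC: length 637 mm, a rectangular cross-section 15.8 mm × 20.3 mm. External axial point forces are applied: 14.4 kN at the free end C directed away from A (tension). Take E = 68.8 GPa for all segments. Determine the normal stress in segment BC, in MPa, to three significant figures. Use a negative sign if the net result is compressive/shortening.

44.9 MPa

Internal axial forces (sectioning from the free end, tension +): N_BC = 14.4 kN, N_AB = 14.4 kN.
A_BC = 320.7 mm².
σ_BC = N_BC/A_BC = 14400/320.7 = 44.9 MPa.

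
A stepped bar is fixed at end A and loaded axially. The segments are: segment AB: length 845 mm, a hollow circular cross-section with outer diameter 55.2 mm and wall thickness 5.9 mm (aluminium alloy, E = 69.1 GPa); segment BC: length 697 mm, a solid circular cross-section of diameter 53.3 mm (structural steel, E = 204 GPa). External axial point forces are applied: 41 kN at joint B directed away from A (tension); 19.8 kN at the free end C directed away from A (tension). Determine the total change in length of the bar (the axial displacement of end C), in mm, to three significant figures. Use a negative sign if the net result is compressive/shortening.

Internal axial forces (sectioning from the free end, tension +): N_BC = 19.8 kN, N_AB = 60.8 kN.
A_AB = 913.8 mm².
A_BC = 2231 mm².
δ_AB = 60800·845/(913.8·69100) = 0.8136 mm
δ_BC = 19800·697/(2231·204000) = 0.03032 mm
δ = Σδ_i = 0.844 mm.

0.844 mm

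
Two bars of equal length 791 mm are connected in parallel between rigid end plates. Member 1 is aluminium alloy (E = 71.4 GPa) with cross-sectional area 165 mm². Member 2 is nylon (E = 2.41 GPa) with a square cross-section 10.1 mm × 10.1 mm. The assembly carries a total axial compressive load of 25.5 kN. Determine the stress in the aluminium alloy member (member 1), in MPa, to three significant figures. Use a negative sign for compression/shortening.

-151 MPa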